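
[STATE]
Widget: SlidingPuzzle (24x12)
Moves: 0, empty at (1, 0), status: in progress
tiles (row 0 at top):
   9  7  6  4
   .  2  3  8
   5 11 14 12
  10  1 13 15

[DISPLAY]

┌────┬────┬────┬────┐   
│  9 │  7 │  6 │  4 │   
├────┼────┼────┼────┤   
│    │  2 │  3 │  8 │   
├────┼────┼────┼────┤   
│  5 │ 11 │ 14 │ 12 │   
├────┼────┼────┼────┤   
│ 10 │  1 │ 13 │ 15 │   
└────┴────┴────┴────┘   
Moves: 0                
                        
                        


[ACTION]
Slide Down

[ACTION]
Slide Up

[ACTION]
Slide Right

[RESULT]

┌────┬────┬────┬────┐   
│  9 │  7 │  6 │  4 │   
├────┼────┼────┼────┤   
│    │  2 │  3 │  8 │   
├────┼────┼────┼────┤   
│  5 │ 11 │ 14 │ 12 │   
├────┼────┼────┼────┤   
│ 10 │  1 │ 13 │ 15 │   
└────┴────┴────┴────┘   
Moves: 2                
                        
                        


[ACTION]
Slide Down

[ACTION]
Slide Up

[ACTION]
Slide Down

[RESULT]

┌────┬────┬────┬────┐   
│    │  7 │  6 │  4 │   
├────┼────┼────┼────┤   
│  9 │  2 │  3 │  8 │   
├────┼────┼────┼────┤   
│  5 │ 11 │ 14 │ 12 │   
├────┼────┼────┼────┤   
│ 10 │  1 │ 13 │ 15 │   
└────┴────┴────┴────┘   
Moves: 5                
                        
                        


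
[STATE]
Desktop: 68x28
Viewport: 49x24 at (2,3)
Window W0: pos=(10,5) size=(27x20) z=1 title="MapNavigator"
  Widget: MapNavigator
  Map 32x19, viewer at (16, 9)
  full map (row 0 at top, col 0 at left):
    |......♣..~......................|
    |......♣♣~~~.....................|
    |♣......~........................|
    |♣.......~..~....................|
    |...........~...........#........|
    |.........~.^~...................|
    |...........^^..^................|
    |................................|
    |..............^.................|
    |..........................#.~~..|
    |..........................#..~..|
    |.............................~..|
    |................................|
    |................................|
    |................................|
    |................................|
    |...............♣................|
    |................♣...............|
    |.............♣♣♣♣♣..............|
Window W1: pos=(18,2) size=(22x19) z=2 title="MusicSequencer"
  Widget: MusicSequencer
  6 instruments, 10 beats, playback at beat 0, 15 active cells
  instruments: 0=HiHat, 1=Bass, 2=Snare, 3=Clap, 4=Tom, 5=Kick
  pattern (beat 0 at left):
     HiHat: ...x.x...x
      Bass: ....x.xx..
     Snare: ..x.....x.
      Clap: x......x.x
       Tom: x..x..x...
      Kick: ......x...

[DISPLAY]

                ┃ MusicSequencer     ┃           
                ┠────────────────────┨           
        ┏━━━━━━━┃      ▼123456789    ┃           
        ┃ MapNav┃ HiHat···█·█···█    ┃           
        ┠───────┃  Bass····█·██··    ┃           
        ┃..♣♣~~~┃ Snare··█·····█·    ┃           
        ┃...~...┃  Clap█······█·█    ┃           
        ┃....~..┃   Tom█··█··█···    ┃           
        ┃.......┃  Kick······█···    ┃           
        ┃.....~.┃                    ┃           
        ┃.......┃                    ┃           
        ┃.......┃                    ┃           
        ┃.......┃                    ┃           
        ┃.......┃                    ┃           
        ┃.......┃                    ┃           
        ┃.......┃                    ┃           
        ┃.......┃                    ┃           
        ┃.......┗━━━━━━━━━━━━━━━━━━━━┛           
        ┃.........................┃              
        ┃.........................┃              
        ┃...........♣.............┃              
        ┗━━━━━━━━━━━━━━━━━━━━━━━━━┛              
                                                 
                                                 


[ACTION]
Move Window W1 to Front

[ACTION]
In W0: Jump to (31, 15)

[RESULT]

                ┃ MusicSequencer     ┃           
                ┠────────────────────┨           
        ┏━━━━━━━┃      ▼123456789    ┃           
        ┃ MapNav┃ HiHat···█·█···█    ┃           
        ┠───────┃  Bass····█·██··    ┃           
        ┃.......┃ Snare··█·····█·    ┃           
        ┃.......┃  Clap█······█·█    ┃           
        ┃.......┃   Tom█··█··█···    ┃           
        ┃.......┃  Kick······█···    ┃           
        ┃.......┃                    ┃           
        ┃.......┃                    ┃           
        ┃.......┃                    ┃           
        ┃.......┃                    ┃           
        ┃.......┃                    ┃           
        ┃.......┃                    ┃           
        ┃.......┃                    ┃           
        ┃.......┃                    ┃           
        ┃       ┗━━━━━━━━━━━━━━━━━━━━┛           
        ┃                         ┃              
        ┃                         ┃              
        ┃                         ┃              
        ┗━━━━━━━━━━━━━━━━━━━━━━━━━┛              
                                                 
                                                 


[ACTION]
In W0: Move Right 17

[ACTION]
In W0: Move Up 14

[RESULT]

                ┃ MusicSequencer     ┃           
                ┠────────────────────┨           
        ┏━━━━━━━┃      ▼123456789    ┃           
        ┃ MapNav┃ HiHat···█·█···█    ┃           
        ┠───────┃  Bass····█·██··    ┃           
        ┃       ┃ Snare··█·····█·    ┃           
        ┃       ┃  Clap█······█·█    ┃           
        ┃       ┃   Tom█··█··█···    ┃           
        ┃       ┃  Kick······█···    ┃           
        ┃       ┃                    ┃           
        ┃       ┃                    ┃           
        ┃       ┃                    ┃           
        ┃.......┃                    ┃           
        ┃.......┃                    ┃           
        ┃.......┃                    ┃           
        ┃.......┃                    ┃           
        ┃....#..┃                    ┃           
        ┃.......┗━━━━━━━━━━━━━━━━━━━━┛           
        ┃.............            ┃              
        ┃.............            ┃              
        ┃.............            ┃              
        ┗━━━━━━━━━━━━━━━━━━━━━━━━━┛              
                                                 
                                                 


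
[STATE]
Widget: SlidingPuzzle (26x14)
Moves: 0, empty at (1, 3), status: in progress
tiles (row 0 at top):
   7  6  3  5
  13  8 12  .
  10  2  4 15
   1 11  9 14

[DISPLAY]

┌────┬────┬────┬────┐     
│  7 │  6 │  3 │  5 │     
├────┼────┼────┼────┤     
│ 13 │  8 │ 12 │    │     
├────┼────┼────┼────┤     
│ 10 │  2 │  4 │ 15 │     
├────┼────┼────┼────┤     
│  1 │ 11 │  9 │ 14 │     
└────┴────┴────┴────┘     
Moves: 0                  
                          
                          
                          
                          


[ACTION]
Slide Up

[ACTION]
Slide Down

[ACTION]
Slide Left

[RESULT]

┌────┬────┬────┬────┐     
│  7 │  6 │  3 │  5 │     
├────┼────┼────┼────┤     
│ 13 │  8 │ 12 │    │     
├────┼────┼────┼────┤     
│ 10 │  2 │  4 │ 15 │     
├────┼────┼────┼────┤     
│  1 │ 11 │  9 │ 14 │     
└────┴────┴────┴────┘     
Moves: 2                  
                          
                          
                          
                          


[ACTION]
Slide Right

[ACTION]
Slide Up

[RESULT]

┌────┬────┬────┬────┐     
│  7 │  6 │  3 │  5 │     
├────┼────┼────┼────┤     
│ 13 │  8 │  4 │ 12 │     
├────┼────┼────┼────┤     
│ 10 │  2 │    │ 15 │     
├────┼────┼────┼────┤     
│  1 │ 11 │  9 │ 14 │     
└────┴────┴────┴────┘     
Moves: 4                  
                          
                          
                          
                          


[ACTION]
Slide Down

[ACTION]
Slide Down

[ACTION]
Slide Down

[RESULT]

┌────┬────┬────┬────┐     
│  7 │  6 │    │  5 │     
├────┼────┼────┼────┤     
│ 13 │  8 │  3 │ 12 │     
├────┼────┼────┼────┤     
│ 10 │  2 │  4 │ 15 │     
├────┼────┼────┼────┤     
│  1 │ 11 │  9 │ 14 │     
└────┴────┴────┴────┘     
Moves: 6                  
                          
                          
                          
                          


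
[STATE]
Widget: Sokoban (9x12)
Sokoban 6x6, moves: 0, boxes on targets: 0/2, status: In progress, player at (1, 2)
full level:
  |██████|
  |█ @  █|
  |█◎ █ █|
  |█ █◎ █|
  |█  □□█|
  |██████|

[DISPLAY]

██████   
█ @  █   
█◎ █ █   
█ █◎ █   
█  □□█   
██████   
Moves: 0 
         
         
         
         
         


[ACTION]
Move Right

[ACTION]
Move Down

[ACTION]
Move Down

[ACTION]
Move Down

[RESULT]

██████   
█  @ █   
█◎ █ █   
█ █◎ █   
█  □□█   
██████   
Moves: 1 
         
         
         
         
         


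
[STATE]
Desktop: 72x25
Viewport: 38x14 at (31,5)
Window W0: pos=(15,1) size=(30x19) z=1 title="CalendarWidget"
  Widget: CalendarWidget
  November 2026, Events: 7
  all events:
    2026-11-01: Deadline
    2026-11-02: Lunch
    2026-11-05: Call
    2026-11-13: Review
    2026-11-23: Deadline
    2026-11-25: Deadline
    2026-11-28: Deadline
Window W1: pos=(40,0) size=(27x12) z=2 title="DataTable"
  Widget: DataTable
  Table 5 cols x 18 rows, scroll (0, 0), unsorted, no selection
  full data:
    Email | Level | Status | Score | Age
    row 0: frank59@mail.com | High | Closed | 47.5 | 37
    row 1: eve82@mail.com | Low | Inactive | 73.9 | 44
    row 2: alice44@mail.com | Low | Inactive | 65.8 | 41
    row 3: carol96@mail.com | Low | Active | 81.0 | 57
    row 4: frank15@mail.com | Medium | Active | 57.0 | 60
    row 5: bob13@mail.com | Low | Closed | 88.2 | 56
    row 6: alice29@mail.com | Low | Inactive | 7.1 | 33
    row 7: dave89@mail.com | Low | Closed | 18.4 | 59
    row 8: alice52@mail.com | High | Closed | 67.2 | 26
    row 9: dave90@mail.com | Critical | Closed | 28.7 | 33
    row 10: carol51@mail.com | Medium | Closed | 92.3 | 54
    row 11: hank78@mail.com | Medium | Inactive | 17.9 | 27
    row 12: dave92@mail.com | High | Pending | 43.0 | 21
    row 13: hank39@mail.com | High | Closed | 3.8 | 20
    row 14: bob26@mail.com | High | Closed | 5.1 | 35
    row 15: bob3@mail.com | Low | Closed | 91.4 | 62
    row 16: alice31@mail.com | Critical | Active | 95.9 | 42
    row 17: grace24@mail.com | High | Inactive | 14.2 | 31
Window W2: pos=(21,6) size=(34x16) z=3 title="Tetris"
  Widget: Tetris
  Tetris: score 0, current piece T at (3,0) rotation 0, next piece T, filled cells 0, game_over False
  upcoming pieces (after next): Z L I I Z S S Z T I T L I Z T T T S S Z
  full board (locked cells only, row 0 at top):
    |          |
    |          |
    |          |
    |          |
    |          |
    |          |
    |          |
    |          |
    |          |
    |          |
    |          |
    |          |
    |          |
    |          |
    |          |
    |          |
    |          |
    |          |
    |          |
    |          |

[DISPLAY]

Sa Su    ┃frank59@mail.com│High    ┃  
━━━━━━━━━━━━━━━━━━━━━━━┓  │Low     ┃  
                       ┃om│Low     ┃  
───────────────────────┨om│Low     ┃  
 │Next:                ┃om│Medium  ┃  
 │ ▒                   ┃  │Low     ┃  
 │▒▒▒                  ┃━━━━━━━━━━━┛  
 │                     ┃              
 │                     ┃              
 │                     ┃              
 │Score:               ┃              
 │0                    ┃              
 │                     ┃              
 │                     ┃              


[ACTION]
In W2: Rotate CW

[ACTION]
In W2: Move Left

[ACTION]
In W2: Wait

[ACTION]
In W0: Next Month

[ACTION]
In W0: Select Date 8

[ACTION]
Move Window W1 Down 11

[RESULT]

Sa Su        ┃                        
━━━━━━━━━━━━━━━━━━━━━━━┓              
                       ┃              
───────────────────────┨              
 │Next:                ┃              
 │ ▒                   ┃              
 │▒▒▒                  ┃━━━━━━━━━━━┓  
 │                     ┃           ┃  
 │                     ┃───────────┨  
 │                     ┃  │Level   ┃  
 │Score:               ┃──┼────────┃  
 │0                    ┃om│High    ┃  
 │                     ┃  │Low     ┃  
 │                     ┃om│Low     ┃  


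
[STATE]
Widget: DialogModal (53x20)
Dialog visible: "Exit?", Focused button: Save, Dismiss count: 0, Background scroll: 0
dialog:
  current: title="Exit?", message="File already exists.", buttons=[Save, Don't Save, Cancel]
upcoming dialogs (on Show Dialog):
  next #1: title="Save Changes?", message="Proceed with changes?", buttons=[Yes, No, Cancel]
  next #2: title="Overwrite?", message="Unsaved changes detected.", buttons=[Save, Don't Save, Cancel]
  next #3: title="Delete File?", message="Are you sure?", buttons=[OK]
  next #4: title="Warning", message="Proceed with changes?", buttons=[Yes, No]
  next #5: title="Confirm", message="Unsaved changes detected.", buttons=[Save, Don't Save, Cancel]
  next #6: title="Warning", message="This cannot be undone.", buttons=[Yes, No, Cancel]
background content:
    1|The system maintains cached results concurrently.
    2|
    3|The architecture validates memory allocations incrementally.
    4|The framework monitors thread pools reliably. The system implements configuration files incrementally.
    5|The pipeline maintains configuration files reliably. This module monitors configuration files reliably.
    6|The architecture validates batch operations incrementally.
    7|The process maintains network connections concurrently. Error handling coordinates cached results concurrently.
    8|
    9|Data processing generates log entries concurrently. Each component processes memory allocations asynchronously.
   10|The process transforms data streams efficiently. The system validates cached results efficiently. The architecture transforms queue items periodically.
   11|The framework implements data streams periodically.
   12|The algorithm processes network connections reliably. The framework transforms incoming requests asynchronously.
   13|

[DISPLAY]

The system maintains cached results concurrently.    
                                                     
The architecture validates memory allocations increme
The framework monitors thread pools reliably. The sys
The pipeline maintains configuration files reliably. 
The architecture validates batch operations increment
The process maintains network connections concurrentl
          ┌──────────────────────────────┐           
Data proce│            Exit?             │urrently. E
The proces│     File already exists.     │ently. The 
The framew│ [Save]  Don't Save   Cancel  │odically.  
The algori└──────────────────────────────┘s reliably.
                                                     
                                                     
                                                     
                                                     
                                                     
                                                     
                                                     
                                                     


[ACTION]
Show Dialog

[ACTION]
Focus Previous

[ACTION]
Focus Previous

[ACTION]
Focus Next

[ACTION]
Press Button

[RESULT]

The system maintains cached results concurrently.    
                                                     
The architecture validates memory allocations increme
The framework monitors thread pools reliably. The sys
The pipeline maintains configuration files reliably. 
The architecture validates batch operations increment
The process maintains network connections concurrentl
                                                     
Data processing generates log entries concurrently. E
The process transforms data streams efficiently. The 
The framework implements data streams periodically.  
The algorithm processes network connections reliably.
                                                     
                                                     
                                                     
                                                     
                                                     
                                                     
                                                     
                                                     


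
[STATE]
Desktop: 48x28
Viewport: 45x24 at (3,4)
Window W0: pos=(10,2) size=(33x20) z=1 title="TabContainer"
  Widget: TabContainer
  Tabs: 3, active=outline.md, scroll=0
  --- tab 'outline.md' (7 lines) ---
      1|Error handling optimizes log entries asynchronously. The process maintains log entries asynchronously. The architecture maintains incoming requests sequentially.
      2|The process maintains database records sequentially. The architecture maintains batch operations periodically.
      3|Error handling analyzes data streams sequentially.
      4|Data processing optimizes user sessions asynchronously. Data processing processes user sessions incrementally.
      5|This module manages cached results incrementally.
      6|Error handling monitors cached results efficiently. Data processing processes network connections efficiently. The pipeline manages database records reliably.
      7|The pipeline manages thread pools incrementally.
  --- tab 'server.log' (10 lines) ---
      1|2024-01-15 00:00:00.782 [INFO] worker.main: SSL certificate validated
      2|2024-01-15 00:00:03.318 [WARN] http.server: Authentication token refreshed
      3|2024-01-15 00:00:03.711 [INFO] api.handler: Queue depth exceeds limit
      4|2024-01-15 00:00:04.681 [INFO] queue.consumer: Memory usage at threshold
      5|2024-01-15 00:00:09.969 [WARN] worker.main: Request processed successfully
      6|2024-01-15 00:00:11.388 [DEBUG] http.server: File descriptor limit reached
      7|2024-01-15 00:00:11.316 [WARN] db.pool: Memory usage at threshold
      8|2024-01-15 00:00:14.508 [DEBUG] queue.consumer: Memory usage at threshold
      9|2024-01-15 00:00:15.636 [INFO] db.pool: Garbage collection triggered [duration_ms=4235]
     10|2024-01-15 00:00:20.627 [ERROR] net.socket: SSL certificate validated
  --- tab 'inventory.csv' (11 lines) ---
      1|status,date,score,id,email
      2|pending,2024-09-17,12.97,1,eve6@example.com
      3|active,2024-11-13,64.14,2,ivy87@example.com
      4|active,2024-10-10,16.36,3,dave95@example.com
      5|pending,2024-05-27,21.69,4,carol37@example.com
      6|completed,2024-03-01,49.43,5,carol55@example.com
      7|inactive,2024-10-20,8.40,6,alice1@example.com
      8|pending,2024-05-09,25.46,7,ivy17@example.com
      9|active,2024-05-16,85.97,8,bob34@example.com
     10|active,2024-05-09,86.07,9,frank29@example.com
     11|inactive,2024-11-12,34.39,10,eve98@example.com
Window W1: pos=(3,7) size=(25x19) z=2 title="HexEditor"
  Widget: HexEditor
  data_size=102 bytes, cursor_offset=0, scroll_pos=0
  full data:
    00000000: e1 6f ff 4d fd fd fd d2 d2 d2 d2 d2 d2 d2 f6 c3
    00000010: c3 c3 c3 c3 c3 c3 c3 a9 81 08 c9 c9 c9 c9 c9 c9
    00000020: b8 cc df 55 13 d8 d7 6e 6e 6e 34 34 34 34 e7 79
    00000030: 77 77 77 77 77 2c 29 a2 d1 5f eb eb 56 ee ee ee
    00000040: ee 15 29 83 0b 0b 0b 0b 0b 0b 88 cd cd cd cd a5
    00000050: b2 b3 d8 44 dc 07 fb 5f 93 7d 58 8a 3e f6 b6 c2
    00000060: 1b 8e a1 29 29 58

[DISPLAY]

       ┠───────────────────────────────┨     
       ┃[outline.md]│ server.log │ inve┃     
       ┃───────────────────────────────┃     
┏━━━━━━━━━━━━━━━━━━━━━━━┓timizes log en┃     
┃ HexEditor             ┃ains database ┃     
┠───────────────────────┨alyzes data st┃     
┃00000000  E1 6f ff 4d f┃ptimizes user ┃     
┃00000010  c3 c3 c3 c3 c┃es cached resu┃     
┃00000020  b8 cc df 55 1┃nitors cached ┃     
┃00000030  77 77 77 77 7┃ges thread poo┃     
┃00000040  ee 15 29 83 0┃              ┃     
┃00000050  b2 b3 d8 44 d┃              ┃     
┃00000060  1b 8e a1 29 2┃              ┃     
┃                       ┃              ┃     
┃                       ┃              ┃     
┃                       ┃              ┃     
┃                       ┃              ┃     
┃                       ┃━━━━━━━━━━━━━━┛     
┃                       ┃                    
┃                       ┃                    
┃                       ┃                    
┗━━━━━━━━━━━━━━━━━━━━━━━┛                    
                                             
                                             


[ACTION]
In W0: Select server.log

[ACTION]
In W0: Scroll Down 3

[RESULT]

       ┠───────────────────────────────┨     
       ┃ outline.md │[server.log]│ inve┃     
       ┃───────────────────────────────┃     
┏━━━━━━━━━━━━━━━━━━━━━━━┓04.681 [INFO] ┃     
┃ HexEditor             ┃09.969 [WARN] ┃     
┠───────────────────────┨11.388 [DEBUG]┃     
┃00000000  E1 6f ff 4d f┃11.316 [WARN] ┃     
┃00000010  c3 c3 c3 c3 c┃14.508 [DEBUG]┃     
┃00000020  b8 cc df 55 1┃15.636 [INFO] ┃     
┃00000030  77 77 77 77 7┃20.627 [ERROR]┃     
┃00000040  ee 15 29 83 0┃              ┃     
┃00000050  b2 b3 d8 44 d┃              ┃     
┃00000060  1b 8e a1 29 2┃              ┃     
┃                       ┃              ┃     
┃                       ┃              ┃     
┃                       ┃              ┃     
┃                       ┃              ┃     
┃                       ┃━━━━━━━━━━━━━━┛     
┃                       ┃                    
┃                       ┃                    
┃                       ┃                    
┗━━━━━━━━━━━━━━━━━━━━━━━┛                    
                                             
                                             


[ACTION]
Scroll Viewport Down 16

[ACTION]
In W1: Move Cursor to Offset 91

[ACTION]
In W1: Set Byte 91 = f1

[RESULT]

       ┠───────────────────────────────┨     
       ┃ outline.md │[server.log]│ inve┃     
       ┃───────────────────────────────┃     
┏━━━━━━━━━━━━━━━━━━━━━━━┓04.681 [INFO] ┃     
┃ HexEditor             ┃09.969 [WARN] ┃     
┠───────────────────────┨11.388 [DEBUG]┃     
┃00000000  e1 6f ff 4d f┃11.316 [WARN] ┃     
┃00000010  c3 c3 c3 c3 c┃14.508 [DEBUG]┃     
┃00000020  b8 cc df 55 1┃15.636 [INFO] ┃     
┃00000030  77 77 77 77 7┃20.627 [ERROR]┃     
┃00000040  ee 15 29 83 0┃              ┃     
┃00000050  b2 b3 d8 44 d┃              ┃     
┃00000060  1b 8e a1 29 2┃              ┃     
┃                       ┃              ┃     
┃                       ┃              ┃     
┃                       ┃              ┃     
┃                       ┃              ┃     
┃                       ┃━━━━━━━━━━━━━━┛     
┃                       ┃                    
┃                       ┃                    
┃                       ┃                    
┗━━━━━━━━━━━━━━━━━━━━━━━┛                    
                                             
                                             


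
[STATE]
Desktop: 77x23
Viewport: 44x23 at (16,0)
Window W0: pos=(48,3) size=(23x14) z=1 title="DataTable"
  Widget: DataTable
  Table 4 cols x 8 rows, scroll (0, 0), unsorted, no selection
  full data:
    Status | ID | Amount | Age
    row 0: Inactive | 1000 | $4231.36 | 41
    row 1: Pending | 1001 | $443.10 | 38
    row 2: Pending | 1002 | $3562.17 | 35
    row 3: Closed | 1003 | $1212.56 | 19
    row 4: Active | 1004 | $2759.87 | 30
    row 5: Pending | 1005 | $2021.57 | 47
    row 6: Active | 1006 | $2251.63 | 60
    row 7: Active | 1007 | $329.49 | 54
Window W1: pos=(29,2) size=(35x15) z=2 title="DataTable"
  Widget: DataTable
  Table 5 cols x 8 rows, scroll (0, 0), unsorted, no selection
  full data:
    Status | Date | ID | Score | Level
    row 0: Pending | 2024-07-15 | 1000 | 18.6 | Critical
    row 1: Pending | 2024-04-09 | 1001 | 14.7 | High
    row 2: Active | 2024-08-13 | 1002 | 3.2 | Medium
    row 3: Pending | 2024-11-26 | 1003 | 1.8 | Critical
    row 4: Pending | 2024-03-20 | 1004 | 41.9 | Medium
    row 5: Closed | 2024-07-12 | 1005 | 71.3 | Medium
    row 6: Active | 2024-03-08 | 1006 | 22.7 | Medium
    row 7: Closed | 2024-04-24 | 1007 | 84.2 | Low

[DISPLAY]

                                            
                                            
             ┏━━━━━━━━━━━━━━━━━━━━━━━━━━━━━━
             ┃ DataTable                    
             ┠──────────────────────────────
             ┃Status │Date      │ID  │Score│
             ┃───────┼──────────┼────┼─────┼
             ┃Pending│2024-07-15│1000│18.6 │
             ┃Pending│2024-04-09│1001│14.7 │
             ┃Active │2024-08-13│1002│3.2  │
             ┃Pending│2024-11-26│1003│1.8  │
             ┃Pending│2024-03-20│1004│41.9 │
             ┃Closed │2024-07-12│1005│71.3 │
             ┃Active │2024-03-08│1006│22.7 │
             ┃Closed │2024-04-24│1007│84.2 │
             ┃                              
             ┗━━━━━━━━━━━━━━━━━━━━━━━━━━━━━━
                                            
                                            
                                            
                                            
                                            
                                            


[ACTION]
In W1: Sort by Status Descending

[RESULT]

                                            
                                            
             ┏━━━━━━━━━━━━━━━━━━━━━━━━━━━━━━
             ┃ DataTable                    
             ┠──────────────────────────────
             ┃Status▼│Date      │ID  │Score│
             ┃───────┼──────────┼────┼─────┼
             ┃Pending│2024-07-15│1000│18.6 │
             ┃Pending│2024-04-09│1001│14.7 │
             ┃Pending│2024-11-26│1003│1.8  │
             ┃Pending│2024-03-20│1004│41.9 │
             ┃Closed │2024-07-12│1005│71.3 │
             ┃Closed │2024-04-24│1007│84.2 │
             ┃Active │2024-08-13│1002│3.2  │
             ┃Active │2024-03-08│1006│22.7 │
             ┃                              
             ┗━━━━━━━━━━━━━━━━━━━━━━━━━━━━━━
                                            
                                            
                                            
                                            
                                            
                                            


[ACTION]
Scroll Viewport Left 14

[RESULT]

                                            
                                            
                           ┏━━━━━━━━━━━━━━━━
                           ┃ DataTable      
                           ┠────────────────
                           ┃Status▼│Date    
                           ┃───────┼────────
                           ┃Pending│2024-07-
                           ┃Pending│2024-04-
                           ┃Pending│2024-11-
                           ┃Pending│2024-03-
                           ┃Closed │2024-07-
                           ┃Closed │2024-04-
                           ┃Active │2024-08-
                           ┃Active │2024-03-
                           ┃                
                           ┗━━━━━━━━━━━━━━━━
                                            
                                            
                                            
                                            
                                            
                                            


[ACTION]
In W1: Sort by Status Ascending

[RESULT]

                                            
                                            
                           ┏━━━━━━━━━━━━━━━━
                           ┃ DataTable      
                           ┠────────────────
                           ┃Status▲│Date    
                           ┃───────┼────────
                           ┃Active │2024-08-
                           ┃Active │2024-03-
                           ┃Closed │2024-07-
                           ┃Closed │2024-04-
                           ┃Pending│2024-07-
                           ┃Pending│2024-04-
                           ┃Pending│2024-11-
                           ┃Pending│2024-03-
                           ┃                
                           ┗━━━━━━━━━━━━━━━━
                                            
                                            
                                            
                                            
                                            
                                            


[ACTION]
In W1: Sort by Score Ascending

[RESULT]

                                            
                                            
                           ┏━━━━━━━━━━━━━━━━
                           ┃ DataTable      
                           ┠────────────────
                           ┃Status │Date    
                           ┃───────┼────────
                           ┃Pending│2024-11-
                           ┃Active │2024-08-
                           ┃Pending│2024-04-
                           ┃Pending│2024-07-
                           ┃Active │2024-03-
                           ┃Pending│2024-03-
                           ┃Closed │2024-07-
                           ┃Closed │2024-04-
                           ┃                
                           ┗━━━━━━━━━━━━━━━━
                                            
                                            
                                            
                                            
                                            
                                            


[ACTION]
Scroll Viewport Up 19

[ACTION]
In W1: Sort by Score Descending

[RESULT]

                                            
                                            
                           ┏━━━━━━━━━━━━━━━━
                           ┃ DataTable      
                           ┠────────────────
                           ┃Status │Date    
                           ┃───────┼────────
                           ┃Closed │2024-04-
                           ┃Closed │2024-07-
                           ┃Pending│2024-03-
                           ┃Active │2024-03-
                           ┃Pending│2024-07-
                           ┃Pending│2024-04-
                           ┃Active │2024-08-
                           ┃Pending│2024-11-
                           ┃                
                           ┗━━━━━━━━━━━━━━━━
                                            
                                            
                                            
                                            
                                            
                                            


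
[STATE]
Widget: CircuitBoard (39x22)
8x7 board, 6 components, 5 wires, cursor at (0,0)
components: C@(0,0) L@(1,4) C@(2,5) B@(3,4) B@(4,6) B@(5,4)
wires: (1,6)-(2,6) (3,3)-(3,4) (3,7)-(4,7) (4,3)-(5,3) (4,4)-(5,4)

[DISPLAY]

   0 1 2 3 4 5 6 7                     
0  [C]                                 
                                       
1                   L       ·          
                            │          
2                       C   ·          
                                       
3               · ─ B           ·      
                                │      
4               ·   ·       B   ·      
                │   │                  
5               ·   B                  
                                       
6                                      
Cursor: (0,0)                          
                                       
                                       
                                       
                                       
                                       
                                       
                                       


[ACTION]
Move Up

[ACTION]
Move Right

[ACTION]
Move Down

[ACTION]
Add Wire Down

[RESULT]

   0 1 2 3 4 5 6 7                     
0   C                                  
                                       
1      [.]          L       ·          
        │                   │          
2       ·               C   ·          
                                       
3               · ─ B           ·      
                                │      
4               ·   ·       B   ·      
                │   │                  
5               ·   B                  
                                       
6                                      
Cursor: (1,1)                          
                                       
                                       
                                       
                                       
                                       
                                       
                                       


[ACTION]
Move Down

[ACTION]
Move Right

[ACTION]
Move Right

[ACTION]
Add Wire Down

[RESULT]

   0 1 2 3 4 5 6 7                     
0   C                                  
                                       
1       ·           L       ·          
        │                   │          
2       ·      [.]      C   ·          
                │                      
3               · ─ B           ·      
                                │      
4               ·   ·       B   ·      
                │   │                  
5               ·   B                  
                                       
6                                      
Cursor: (2,3)                          
                                       
                                       
                                       
                                       
                                       
                                       
                                       


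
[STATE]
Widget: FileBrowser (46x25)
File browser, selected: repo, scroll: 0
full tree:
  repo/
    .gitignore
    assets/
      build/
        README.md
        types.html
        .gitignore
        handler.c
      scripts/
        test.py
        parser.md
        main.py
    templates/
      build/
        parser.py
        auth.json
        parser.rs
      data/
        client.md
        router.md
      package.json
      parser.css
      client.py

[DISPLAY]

> [-] repo/                                   
    .gitignore                                
    [+] assets/                               
    [+] templates/                            
                                              
                                              
                                              
                                              
                                              
                                              
                                              
                                              
                                              
                                              
                                              
                                              
                                              
                                              
                                              
                                              
                                              
                                              
                                              
                                              
                                              


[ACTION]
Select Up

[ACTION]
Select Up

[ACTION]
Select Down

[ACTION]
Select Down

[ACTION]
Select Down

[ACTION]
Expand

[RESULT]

  [-] repo/                                   
    .gitignore                                
    [+] assets/                               
  > [-] templates/                            
      [+] build/                              
      [+] data/                               
      package.json                            
      parser.css                              
      client.py                               
                                              
                                              
                                              
                                              
                                              
                                              
                                              
                                              
                                              
                                              
                                              
                                              
                                              
                                              
                                              
                                              
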